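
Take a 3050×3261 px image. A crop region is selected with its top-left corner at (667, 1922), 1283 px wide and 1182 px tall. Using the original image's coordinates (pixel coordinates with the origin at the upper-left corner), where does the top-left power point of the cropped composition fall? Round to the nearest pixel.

x = 1095 px, y = 2316 px

One third of the crop width 1283 is 427.67 px.
One third of the crop height 1182 is 394.00 px.
The top-left point is one-third across and one-third down within the crop:
x = 667 + 1 × 427.67 ≈ 1095; y = 1922 + 1 × 394.00 ≈ 2316.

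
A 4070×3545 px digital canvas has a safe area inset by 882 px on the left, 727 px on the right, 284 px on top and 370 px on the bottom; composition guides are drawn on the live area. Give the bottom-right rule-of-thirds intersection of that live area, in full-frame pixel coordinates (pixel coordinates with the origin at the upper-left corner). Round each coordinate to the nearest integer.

(2523, 2211)

Content width = 4070 − 882 − 727 = 2461 px; content height = 3545 − 284 − 370 = 2891 px.
Bottom-right is two-thirds across and two-thirds down within the live area.
x = 882 + 2 × 2461/3 = 882 + 1640.67 ≈ 2523
y = 284 + 2 × 2891/3 = 284 + 1927.33 ≈ 2211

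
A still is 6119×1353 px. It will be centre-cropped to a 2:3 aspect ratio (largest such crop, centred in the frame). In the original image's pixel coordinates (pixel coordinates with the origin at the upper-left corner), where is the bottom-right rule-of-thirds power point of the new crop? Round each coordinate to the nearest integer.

6119/1353 > 2/3, so the 2:3 crop keeps the full height 1353 and trims width to 1353 × 2/3 = 902.00 px.
Left offset = (6119 − 902.00)/2 = 2608.50 px; top offset = 0.
Bottom-right is two-thirds across and two-thirds down within the crop:
x = 2608.50 + 2 × 902.00/3 ≈ 3210; y = 0.00 + 2 × 1353.00/3 ≈ 902.

x = 3210 px, y = 902 px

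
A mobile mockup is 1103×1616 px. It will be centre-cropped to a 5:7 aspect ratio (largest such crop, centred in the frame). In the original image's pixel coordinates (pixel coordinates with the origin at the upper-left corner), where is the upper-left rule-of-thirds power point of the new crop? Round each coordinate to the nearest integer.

1103/1616 < 5/7, so the 5:7 crop keeps the full width 1103 and trims height to 1103 × 7/5 = 1544.20 px.
Top offset = (1616 − 1544.20)/2 = 35.90 px; left offset = 0.
Upper-left is one-third across and one-third down within the crop:
x = 0.00 + 1 × 1103.00/3 ≈ 368; y = 35.90 + 1 × 1544.20/3 ≈ 551.

x = 368 px, y = 551 px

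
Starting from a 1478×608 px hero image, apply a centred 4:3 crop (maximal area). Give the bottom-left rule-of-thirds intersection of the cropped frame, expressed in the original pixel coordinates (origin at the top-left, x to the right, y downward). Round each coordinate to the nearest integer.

x = 604 px, y = 405 px

1478/608 > 4/3, so the 4:3 crop keeps the full height 608 and trims width to 608 × 4/3 = 810.67 px.
Left offset = (1478 − 810.67)/2 = 333.67 px; top offset = 0.
Bottom-left is one-third across and two-thirds down within the crop:
x = 333.67 + 1 × 810.67/3 ≈ 604; y = 0.00 + 2 × 608.00/3 ≈ 405.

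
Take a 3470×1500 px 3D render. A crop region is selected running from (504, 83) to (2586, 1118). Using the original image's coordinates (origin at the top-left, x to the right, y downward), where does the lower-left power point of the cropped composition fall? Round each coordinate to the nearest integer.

(1198, 773)

Crop width = 2586 − 504 = 2082 px; one third is 694.00 px.
Crop height = 1118 − 83 = 1035 px; one third is 345.00 px.
The lower-left point is one-third across and two-thirds down within the crop:
x = 504 + 1 × 694.00 ≈ 1198; y = 83 + 2 × 345.00 ≈ 773.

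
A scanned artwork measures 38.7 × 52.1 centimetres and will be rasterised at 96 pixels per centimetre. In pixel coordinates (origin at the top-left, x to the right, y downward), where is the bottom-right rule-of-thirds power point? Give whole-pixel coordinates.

(2477, 3334)

In pixels the canvas is 38.7 × 96 = 3715.2 wide and 52.1 × 96 = 5001.6 tall.
The bottom-right point is two-thirds across and two-thirds down:
x = 2 × 3715.2/3 ≈ 2477; y = 2 × 5001.6/3 ≈ 3334.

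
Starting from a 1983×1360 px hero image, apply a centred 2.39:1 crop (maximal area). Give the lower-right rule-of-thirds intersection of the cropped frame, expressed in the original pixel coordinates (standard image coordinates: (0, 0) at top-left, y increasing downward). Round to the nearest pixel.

1983/1360 < 2.39/1, so the 2.39:1 crop keeps the full width 1983 and trims height to 1983 × 1/2.39 = 829.71 px.
Top offset = (1360 − 829.71)/2 = 265.15 px; left offset = 0.
Lower-right is two-thirds across and two-thirds down within the crop:
x = 0.00 + 2 × 1983.00/3 ≈ 1322; y = 265.15 + 2 × 829.71/3 ≈ 818.

x = 1322 px, y = 818 px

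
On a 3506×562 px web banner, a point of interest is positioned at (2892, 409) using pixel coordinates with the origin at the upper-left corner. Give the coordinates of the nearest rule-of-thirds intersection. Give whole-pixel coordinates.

Third lines: x ∈ {1169, 2337}, y ∈ {187, 375}.
2892 is closer to x = 2337; 409 is closer to y = 375.
So the nearest intersection is the lower-right power point.

x = 2337 px, y = 375 px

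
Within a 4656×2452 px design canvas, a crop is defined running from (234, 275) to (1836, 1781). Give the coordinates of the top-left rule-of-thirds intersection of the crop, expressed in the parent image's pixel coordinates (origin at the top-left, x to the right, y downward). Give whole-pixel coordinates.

Crop width = 1836 − 234 = 1602 px; one third is 534.00 px.
Crop height = 1781 − 275 = 1506 px; one third is 502.00 px.
The top-left point is one-third across and one-third down within the crop:
x = 234 + 1 × 534.00 ≈ 768; y = 275 + 1 × 502.00 ≈ 777.

x = 768 px, y = 777 px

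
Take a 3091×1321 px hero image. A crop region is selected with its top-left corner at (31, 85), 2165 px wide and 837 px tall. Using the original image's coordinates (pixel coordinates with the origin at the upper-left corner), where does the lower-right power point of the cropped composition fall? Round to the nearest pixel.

(1474, 643)

One third of the crop width 2165 is 721.67 px.
One third of the crop height 837 is 279.00 px.
The lower-right point is two-thirds across and two-thirds down within the crop:
x = 31 + 2 × 721.67 ≈ 1474; y = 85 + 2 × 279.00 ≈ 643.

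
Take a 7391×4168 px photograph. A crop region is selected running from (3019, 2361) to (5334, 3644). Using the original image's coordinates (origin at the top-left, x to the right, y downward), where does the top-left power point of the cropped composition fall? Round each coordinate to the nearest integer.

(3791, 2789)

Crop width = 5334 − 3019 = 2315 px; one third is 771.67 px.
Crop height = 3644 − 2361 = 1283 px; one third is 427.67 px.
The top-left point is one-third across and one-third down within the crop:
x = 3019 + 1 × 771.67 ≈ 3791; y = 2361 + 1 × 427.67 ≈ 2789.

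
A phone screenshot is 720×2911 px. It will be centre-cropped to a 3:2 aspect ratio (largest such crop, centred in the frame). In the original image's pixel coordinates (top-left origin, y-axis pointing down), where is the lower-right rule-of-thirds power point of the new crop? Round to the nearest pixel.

x = 480 px, y = 1536 px

720/2911 < 3/2, so the 3:2 crop keeps the full width 720 and trims height to 720 × 2/3 = 480.00 px.
Top offset = (2911 − 480.00)/2 = 1215.50 px; left offset = 0.
Lower-right is two-thirds across and two-thirds down within the crop:
x = 0.00 + 2 × 720.00/3 ≈ 480; y = 1215.50 + 2 × 480.00/3 ≈ 1536.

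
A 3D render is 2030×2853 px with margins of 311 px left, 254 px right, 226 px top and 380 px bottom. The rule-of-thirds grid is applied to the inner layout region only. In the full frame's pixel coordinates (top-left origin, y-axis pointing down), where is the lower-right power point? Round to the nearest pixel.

(1288, 1724)

Content width = 2030 − 311 − 254 = 1465 px; content height = 2853 − 226 − 380 = 2247 px.
Lower-right is two-thirds across and two-thirds down within the inner layout region.
x = 311 + 2 × 1465/3 = 311 + 976.67 ≈ 1288
y = 226 + 2 × 2247/3 = 226 + 1498.00 ≈ 1724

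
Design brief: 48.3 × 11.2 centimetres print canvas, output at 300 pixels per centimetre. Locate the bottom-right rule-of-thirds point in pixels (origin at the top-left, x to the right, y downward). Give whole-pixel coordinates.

In pixels the canvas is 48.3 × 300 = 14490 wide and 11.2 × 300 = 3360 tall.
The bottom-right point is two-thirds across and two-thirds down:
x = 2 × 14490/3 ≈ 9660; y = 2 × 3360/3 ≈ 2240.

(9660, 2240)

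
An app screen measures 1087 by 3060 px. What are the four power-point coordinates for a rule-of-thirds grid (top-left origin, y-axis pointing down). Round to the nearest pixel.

One third of 1087 is 362.33; one third of 3060 is 1020.
Vertical third lines at x = 362 and x = 725; horizontal third lines at y = 1020 and y = 2040.

(362, 1020), (725, 1020), (362, 2040), (725, 2040)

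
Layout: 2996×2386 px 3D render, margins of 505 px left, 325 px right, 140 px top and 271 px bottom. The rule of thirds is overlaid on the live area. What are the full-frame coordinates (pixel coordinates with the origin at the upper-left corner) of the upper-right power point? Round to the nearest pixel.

Content width = 2996 − 505 − 325 = 2166 px; content height = 2386 − 140 − 271 = 1975 px.
Upper-right is two-thirds across and one-third down within the live area.
x = 505 + 2 × 2166/3 = 505 + 1444.00 ≈ 1949
y = 140 + 1 × 1975/3 = 140 + 658.33 ≈ 798

x = 1949 px, y = 798 px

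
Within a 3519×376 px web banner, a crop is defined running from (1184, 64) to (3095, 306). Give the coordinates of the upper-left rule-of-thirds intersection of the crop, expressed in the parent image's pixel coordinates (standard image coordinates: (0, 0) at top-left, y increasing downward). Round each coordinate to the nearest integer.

(1821, 145)

Crop width = 3095 − 1184 = 1911 px; one third is 637.00 px.
Crop height = 306 − 64 = 242 px; one third is 80.67 px.
The upper-left point is one-third across and one-third down within the crop:
x = 1184 + 1 × 637.00 ≈ 1821; y = 64 + 1 × 80.67 ≈ 145.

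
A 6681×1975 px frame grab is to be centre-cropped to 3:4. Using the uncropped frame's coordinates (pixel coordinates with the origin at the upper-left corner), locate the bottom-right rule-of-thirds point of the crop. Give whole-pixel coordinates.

6681/1975 > 3/4, so the 3:4 crop keeps the full height 1975 and trims width to 1975 × 3/4 = 1481.25 px.
Left offset = (6681 − 1481.25)/2 = 2599.88 px; top offset = 0.
Bottom-right is two-thirds across and two-thirds down within the crop:
x = 2599.88 + 2 × 1481.25/3 ≈ 3587; y = 0.00 + 2 × 1975.00/3 ≈ 1317.

x = 3587 px, y = 1317 px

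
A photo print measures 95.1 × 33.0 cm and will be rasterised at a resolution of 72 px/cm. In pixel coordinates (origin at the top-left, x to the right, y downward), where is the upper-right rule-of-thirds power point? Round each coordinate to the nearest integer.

In pixels the canvas is 95.1 × 72 = 6847.2 wide and 33.0 × 72 = 2376 tall.
The upper-right point is two-thirds across and one-third down:
x = 2 × 6847.2/3 ≈ 4565; y = 1 × 2376/3 ≈ 792.

(4565, 792)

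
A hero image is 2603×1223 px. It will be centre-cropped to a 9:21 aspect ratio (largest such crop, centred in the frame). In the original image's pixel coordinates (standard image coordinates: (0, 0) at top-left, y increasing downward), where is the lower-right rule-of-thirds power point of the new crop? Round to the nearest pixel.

(1389, 815)

2603/1223 > 9/21, so the 9:21 crop keeps the full height 1223 and trims width to 1223 × 9/21 = 524.14 px.
Left offset = (2603 − 524.14)/2 = 1039.43 px; top offset = 0.
Lower-right is two-thirds across and two-thirds down within the crop:
x = 1039.43 + 2 × 524.14/3 ≈ 1389; y = 0.00 + 2 × 1223.00/3 ≈ 815.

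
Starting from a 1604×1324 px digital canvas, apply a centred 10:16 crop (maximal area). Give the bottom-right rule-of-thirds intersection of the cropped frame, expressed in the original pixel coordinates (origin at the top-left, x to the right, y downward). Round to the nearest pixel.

1604/1324 > 10/16, so the 10:16 crop keeps the full height 1324 and trims width to 1324 × 10/16 = 827.50 px.
Left offset = (1604 − 827.50)/2 = 388.25 px; top offset = 0.
Bottom-right is two-thirds across and two-thirds down within the crop:
x = 388.25 + 2 × 827.50/3 ≈ 940; y = 0.00 + 2 × 1324.00/3 ≈ 883.

x = 940 px, y = 883 px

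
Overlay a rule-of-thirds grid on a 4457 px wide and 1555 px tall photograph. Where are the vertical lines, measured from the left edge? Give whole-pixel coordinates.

1486 px and 2971 px

4457 / 3 = 1485.67, so the vertical lines sit at one and two thirds of 4457.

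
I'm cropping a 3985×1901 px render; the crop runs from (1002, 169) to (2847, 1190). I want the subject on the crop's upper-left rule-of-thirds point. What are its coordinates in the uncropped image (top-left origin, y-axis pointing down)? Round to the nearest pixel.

x = 1617 px, y = 509 px

Crop width = 2847 − 1002 = 1845 px; one third is 615.00 px.
Crop height = 1190 − 169 = 1021 px; one third is 340.33 px.
The upper-left point is one-third across and one-third down within the crop:
x = 1002 + 1 × 615.00 ≈ 1617; y = 169 + 1 × 340.33 ≈ 509.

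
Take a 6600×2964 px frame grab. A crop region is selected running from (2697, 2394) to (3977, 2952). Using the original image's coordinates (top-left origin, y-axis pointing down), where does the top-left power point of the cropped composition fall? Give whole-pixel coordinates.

Crop width = 3977 − 2697 = 1280 px; one third is 426.67 px.
Crop height = 2952 − 2394 = 558 px; one third is 186.00 px.
The top-left point is one-third across and one-third down within the crop:
x = 2697 + 1 × 426.67 ≈ 3124; y = 2394 + 1 × 186.00 ≈ 2580.

(3124, 2580)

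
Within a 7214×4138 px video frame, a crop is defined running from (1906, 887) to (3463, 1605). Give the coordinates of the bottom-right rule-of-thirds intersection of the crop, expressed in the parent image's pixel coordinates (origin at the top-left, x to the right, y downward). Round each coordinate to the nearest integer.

(2944, 1366)

Crop width = 3463 − 1906 = 1557 px; one third is 519.00 px.
Crop height = 1605 − 887 = 718 px; one third is 239.33 px.
The bottom-right point is two-thirds across and two-thirds down within the crop:
x = 1906 + 2 × 519.00 ≈ 2944; y = 887 + 2 × 239.33 ≈ 1366.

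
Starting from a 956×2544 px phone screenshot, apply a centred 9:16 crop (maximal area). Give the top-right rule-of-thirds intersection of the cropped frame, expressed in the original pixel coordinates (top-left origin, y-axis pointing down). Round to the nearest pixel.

956/2544 < 9/16, so the 9:16 crop keeps the full width 956 and trims height to 956 × 16/9 = 1699.56 px.
Top offset = (2544 − 1699.56)/2 = 422.22 px; left offset = 0.
Top-right is two-thirds across and one-third down within the crop:
x = 0.00 + 2 × 956.00/3 ≈ 637; y = 422.22 + 1 × 1699.56/3 ≈ 989.

x = 637 px, y = 989 px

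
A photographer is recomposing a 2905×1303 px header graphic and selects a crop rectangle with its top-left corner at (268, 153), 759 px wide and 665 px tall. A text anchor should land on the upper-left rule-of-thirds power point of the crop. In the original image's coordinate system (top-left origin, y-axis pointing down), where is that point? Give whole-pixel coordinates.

One third of the crop width 759 is 253.00 px.
One third of the crop height 665 is 221.67 px.
The upper-left point is one-third across and one-third down within the crop:
x = 268 + 1 × 253.00 ≈ 521; y = 153 + 1 × 221.67 ≈ 375.

x = 521 px, y = 375 px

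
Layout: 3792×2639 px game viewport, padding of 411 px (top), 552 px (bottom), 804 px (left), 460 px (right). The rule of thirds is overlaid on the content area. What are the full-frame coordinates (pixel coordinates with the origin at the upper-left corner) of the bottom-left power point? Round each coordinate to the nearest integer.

Content width = 3792 − 804 − 460 = 2528 px; content height = 2639 − 411 − 552 = 1676 px.
Bottom-left is one-third across and two-thirds down within the content area.
x = 804 + 1 × 2528/3 = 804 + 842.67 ≈ 1647
y = 411 + 2 × 1676/3 = 411 + 1117.33 ≈ 1528

(1647, 1528)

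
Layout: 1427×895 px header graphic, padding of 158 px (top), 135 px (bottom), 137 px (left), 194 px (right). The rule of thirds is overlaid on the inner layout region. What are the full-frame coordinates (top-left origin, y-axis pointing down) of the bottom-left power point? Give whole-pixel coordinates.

(502, 559)

Content width = 1427 − 137 − 194 = 1096 px; content height = 895 − 158 − 135 = 602 px.
Bottom-left is one-third across and two-thirds down within the inner layout region.
x = 137 + 1 × 1096/3 = 137 + 365.33 ≈ 502
y = 158 + 2 × 602/3 = 158 + 401.33 ≈ 559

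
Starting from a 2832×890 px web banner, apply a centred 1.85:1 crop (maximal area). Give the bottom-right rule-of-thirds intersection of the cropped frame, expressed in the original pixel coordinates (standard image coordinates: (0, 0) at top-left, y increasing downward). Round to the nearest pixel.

(1690, 593)

2832/890 > 1.85/1, so the 1.85:1 crop keeps the full height 890 and trims width to 890 × 1.85/1 = 1646.50 px.
Left offset = (2832 − 1646.50)/2 = 592.75 px; top offset = 0.
Bottom-right is two-thirds across and two-thirds down within the crop:
x = 592.75 + 2 × 1646.50/3 ≈ 1690; y = 0.00 + 2 × 890.00/3 ≈ 593.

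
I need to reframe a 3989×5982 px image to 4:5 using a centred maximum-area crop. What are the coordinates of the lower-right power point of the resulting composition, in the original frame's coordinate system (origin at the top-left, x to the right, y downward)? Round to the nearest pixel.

(2659, 3822)

3989/5982 < 4/5, so the 4:5 crop keeps the full width 3989 and trims height to 3989 × 5/4 = 4986.25 px.
Top offset = (5982 − 4986.25)/2 = 497.88 px; left offset = 0.
Lower-right is two-thirds across and two-thirds down within the crop:
x = 0.00 + 2 × 3989.00/3 ≈ 2659; y = 497.88 + 2 × 4986.25/3 ≈ 3822.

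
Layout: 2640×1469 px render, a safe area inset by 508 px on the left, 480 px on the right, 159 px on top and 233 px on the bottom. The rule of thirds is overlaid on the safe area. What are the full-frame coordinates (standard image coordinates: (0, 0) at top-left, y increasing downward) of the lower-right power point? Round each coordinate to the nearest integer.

x = 1609 px, y = 877 px

Content width = 2640 − 508 − 480 = 1652 px; content height = 1469 − 159 − 233 = 1077 px.
Lower-right is two-thirds across and two-thirds down within the safe area.
x = 508 + 2 × 1652/3 = 508 + 1101.33 ≈ 1609
y = 159 + 2 × 1077/3 = 159 + 718.00 ≈ 877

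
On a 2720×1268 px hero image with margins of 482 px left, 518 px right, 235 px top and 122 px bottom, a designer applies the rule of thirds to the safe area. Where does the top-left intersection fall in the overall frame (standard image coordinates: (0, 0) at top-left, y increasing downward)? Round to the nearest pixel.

x = 1055 px, y = 539 px

Content width = 2720 − 482 − 518 = 1720 px; content height = 1268 − 235 − 122 = 911 px.
Top-left is one-third across and one-third down within the safe area.
x = 482 + 1 × 1720/3 = 482 + 573.33 ≈ 1055
y = 235 + 1 × 911/3 = 235 + 303.67 ≈ 539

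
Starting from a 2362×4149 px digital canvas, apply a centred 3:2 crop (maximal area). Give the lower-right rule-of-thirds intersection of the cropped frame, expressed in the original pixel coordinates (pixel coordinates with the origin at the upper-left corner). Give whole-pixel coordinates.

(1575, 2337)

2362/4149 < 3/2, so the 3:2 crop keeps the full width 2362 and trims height to 2362 × 2/3 = 1574.67 px.
Top offset = (4149 − 1574.67)/2 = 1287.17 px; left offset = 0.
Lower-right is two-thirds across and two-thirds down within the crop:
x = 0.00 + 2 × 2362.00/3 ≈ 1575; y = 1287.17 + 2 × 1574.67/3 ≈ 2337.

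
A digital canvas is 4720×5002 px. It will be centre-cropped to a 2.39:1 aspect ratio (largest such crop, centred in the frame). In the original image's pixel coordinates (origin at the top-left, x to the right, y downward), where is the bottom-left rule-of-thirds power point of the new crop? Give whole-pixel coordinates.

4720/5002 < 2.39/1, so the 2.39:1 crop keeps the full width 4720 and trims height to 4720 × 1/2.39 = 1974.90 px.
Top offset = (5002 − 1974.90)/2 = 1513.55 px; left offset = 0.
Bottom-left is one-third across and two-thirds down within the crop:
x = 0.00 + 1 × 4720.00/3 ≈ 1573; y = 1513.55 + 2 × 1974.90/3 ≈ 2830.

(1573, 2830)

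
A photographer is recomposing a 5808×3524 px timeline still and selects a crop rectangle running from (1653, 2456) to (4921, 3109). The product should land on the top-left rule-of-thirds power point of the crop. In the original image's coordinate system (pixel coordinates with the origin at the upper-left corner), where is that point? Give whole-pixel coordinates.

(2742, 2674)

Crop width = 4921 − 1653 = 3268 px; one third is 1089.33 px.
Crop height = 3109 − 2456 = 653 px; one third is 217.67 px.
The top-left point is one-third across and one-third down within the crop:
x = 1653 + 1 × 1089.33 ≈ 2742; y = 2456 + 1 × 217.67 ≈ 2674.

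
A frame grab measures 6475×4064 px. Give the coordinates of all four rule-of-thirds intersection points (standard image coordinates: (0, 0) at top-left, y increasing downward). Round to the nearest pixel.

(2158, 1355), (4317, 1355), (2158, 2709), (4317, 2709)

One third of 6475 is 2158.33; one third of 4064 is 1354.67.
Vertical third lines at x = 2158 and x = 4317; horizontal third lines at y = 1355 and y = 2709.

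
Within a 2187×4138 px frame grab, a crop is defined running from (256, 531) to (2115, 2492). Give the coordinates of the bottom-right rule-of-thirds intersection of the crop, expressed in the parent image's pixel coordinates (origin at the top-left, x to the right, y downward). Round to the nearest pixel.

x = 1495 px, y = 1838 px

Crop width = 2115 − 256 = 1859 px; one third is 619.67 px.
Crop height = 2492 − 531 = 1961 px; one third is 653.67 px.
The bottom-right point is two-thirds across and two-thirds down within the crop:
x = 256 + 2 × 619.67 ≈ 1495; y = 531 + 2 × 653.67 ≈ 1838.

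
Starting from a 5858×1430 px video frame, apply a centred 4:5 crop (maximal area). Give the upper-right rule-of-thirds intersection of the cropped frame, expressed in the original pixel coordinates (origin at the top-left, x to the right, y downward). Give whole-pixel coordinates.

5858/1430 > 4/5, so the 4:5 crop keeps the full height 1430 and trims width to 1430 × 4/5 = 1144.00 px.
Left offset = (5858 − 1144.00)/2 = 2357.00 px; top offset = 0.
Upper-right is two-thirds across and one-third down within the crop:
x = 2357.00 + 2 × 1144.00/3 ≈ 3120; y = 0.00 + 1 × 1430.00/3 ≈ 477.

x = 3120 px, y = 477 px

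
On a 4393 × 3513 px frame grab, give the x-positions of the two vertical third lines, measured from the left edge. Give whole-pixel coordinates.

4393 / 3 = 1464.33, so the vertical lines sit at one and two thirds of 4393.

x = 1464 px and x = 2929 px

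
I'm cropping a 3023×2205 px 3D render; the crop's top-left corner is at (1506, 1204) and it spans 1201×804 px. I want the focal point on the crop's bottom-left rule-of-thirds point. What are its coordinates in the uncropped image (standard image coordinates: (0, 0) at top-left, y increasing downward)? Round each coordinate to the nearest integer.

x = 1906 px, y = 1740 px

One third of the crop width 1201 is 400.33 px.
One third of the crop height 804 is 268.00 px.
The bottom-left point is one-third across and two-thirds down within the crop:
x = 1506 + 1 × 400.33 ≈ 1906; y = 1204 + 2 × 268.00 ≈ 1740.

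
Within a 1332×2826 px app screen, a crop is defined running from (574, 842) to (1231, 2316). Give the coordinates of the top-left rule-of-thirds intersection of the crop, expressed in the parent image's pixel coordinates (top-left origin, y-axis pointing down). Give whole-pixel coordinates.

(793, 1333)

Crop width = 1231 − 574 = 657 px; one third is 219.00 px.
Crop height = 2316 − 842 = 1474 px; one third is 491.33 px.
The top-left point is one-third across and one-third down within the crop:
x = 574 + 1 × 219.00 ≈ 793; y = 842 + 1 × 491.33 ≈ 1333.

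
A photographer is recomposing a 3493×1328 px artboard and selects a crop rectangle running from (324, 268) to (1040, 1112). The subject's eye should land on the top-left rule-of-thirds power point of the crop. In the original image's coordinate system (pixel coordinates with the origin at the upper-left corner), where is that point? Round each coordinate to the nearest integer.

(563, 549)

Crop width = 1040 − 324 = 716 px; one third is 238.67 px.
Crop height = 1112 − 268 = 844 px; one third is 281.33 px.
The top-left point is one-third across and one-third down within the crop:
x = 324 + 1 × 238.67 ≈ 563; y = 268 + 1 × 281.33 ≈ 549.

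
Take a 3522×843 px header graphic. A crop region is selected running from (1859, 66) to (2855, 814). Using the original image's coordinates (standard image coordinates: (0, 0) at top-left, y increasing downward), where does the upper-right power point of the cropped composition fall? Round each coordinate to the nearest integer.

x = 2523 px, y = 315 px

Crop width = 2855 − 1859 = 996 px; one third is 332.00 px.
Crop height = 814 − 66 = 748 px; one third is 249.33 px.
The upper-right point is two-thirds across and one-third down within the crop:
x = 1859 + 2 × 332.00 ≈ 2523; y = 66 + 1 × 249.33 ≈ 315.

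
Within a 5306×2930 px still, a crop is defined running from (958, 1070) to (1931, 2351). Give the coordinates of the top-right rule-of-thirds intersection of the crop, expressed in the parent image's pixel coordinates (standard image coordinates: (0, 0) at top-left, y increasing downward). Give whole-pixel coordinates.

Crop width = 1931 − 958 = 973 px; one third is 324.33 px.
Crop height = 2351 − 1070 = 1281 px; one third is 427.00 px.
The top-right point is two-thirds across and one-third down within the crop:
x = 958 + 2 × 324.33 ≈ 1607; y = 1070 + 1 × 427.00 ≈ 1497.

x = 1607 px, y = 1497 px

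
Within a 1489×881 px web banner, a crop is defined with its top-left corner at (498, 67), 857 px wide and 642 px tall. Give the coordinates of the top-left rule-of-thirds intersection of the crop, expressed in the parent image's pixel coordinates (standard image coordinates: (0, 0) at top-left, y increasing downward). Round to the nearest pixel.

x = 784 px, y = 281 px

One third of the crop width 857 is 285.67 px.
One third of the crop height 642 is 214.00 px.
The top-left point is one-third across and one-third down within the crop:
x = 498 + 1 × 285.67 ≈ 784; y = 67 + 1 × 214.00 ≈ 281.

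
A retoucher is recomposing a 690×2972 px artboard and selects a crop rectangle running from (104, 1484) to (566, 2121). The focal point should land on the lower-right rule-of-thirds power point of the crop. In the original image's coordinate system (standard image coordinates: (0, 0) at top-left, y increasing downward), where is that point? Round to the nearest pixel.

Crop width = 566 − 104 = 462 px; one third is 154.00 px.
Crop height = 2121 − 1484 = 637 px; one third is 212.33 px.
The lower-right point is two-thirds across and two-thirds down within the crop:
x = 104 + 2 × 154.00 ≈ 412; y = 1484 + 2 × 212.33 ≈ 1909.

(412, 1909)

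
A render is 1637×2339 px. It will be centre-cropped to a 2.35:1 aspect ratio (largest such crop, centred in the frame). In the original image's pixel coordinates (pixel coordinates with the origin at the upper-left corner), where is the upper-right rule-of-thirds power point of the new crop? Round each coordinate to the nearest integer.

1637/2339 < 2.35/1, so the 2.35:1 crop keeps the full width 1637 and trims height to 1637 × 1/2.35 = 696.60 px.
Top offset = (2339 − 696.60)/2 = 821.20 px; left offset = 0.
Upper-right is two-thirds across and one-third down within the crop:
x = 0.00 + 2 × 1637.00/3 ≈ 1091; y = 821.20 + 1 × 696.60/3 ≈ 1053.

x = 1091 px, y = 1053 px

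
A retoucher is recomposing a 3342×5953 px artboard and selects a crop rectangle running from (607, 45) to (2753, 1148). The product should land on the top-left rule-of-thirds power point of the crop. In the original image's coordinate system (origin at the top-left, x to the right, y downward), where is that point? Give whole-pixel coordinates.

Crop width = 2753 − 607 = 2146 px; one third is 715.33 px.
Crop height = 1148 − 45 = 1103 px; one third is 367.67 px.
The top-left point is one-third across and one-third down within the crop:
x = 607 + 1 × 715.33 ≈ 1322; y = 45 + 1 × 367.67 ≈ 413.

(1322, 413)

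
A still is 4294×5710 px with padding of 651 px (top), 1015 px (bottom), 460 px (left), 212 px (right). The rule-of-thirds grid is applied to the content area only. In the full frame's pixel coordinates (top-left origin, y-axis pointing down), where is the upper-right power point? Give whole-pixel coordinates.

Content width = 4294 − 460 − 212 = 3622 px; content height = 5710 − 651 − 1015 = 4044 px.
Upper-right is two-thirds across and one-third down within the content area.
x = 460 + 2 × 3622/3 = 460 + 2414.67 ≈ 2875
y = 651 + 1 × 4044/3 = 651 + 1348.00 ≈ 1999

x = 2875 px, y = 1999 px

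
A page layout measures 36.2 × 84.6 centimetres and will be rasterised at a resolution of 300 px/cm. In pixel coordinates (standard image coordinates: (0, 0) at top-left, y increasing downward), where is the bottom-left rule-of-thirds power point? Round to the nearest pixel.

(3620, 16920)

In pixels the canvas is 36.2 × 300 = 10860 wide and 84.6 × 300 = 25380 tall.
The bottom-left point is one-third across and two-thirds down:
x = 1 × 10860/3 ≈ 3620; y = 2 × 25380/3 ≈ 16920.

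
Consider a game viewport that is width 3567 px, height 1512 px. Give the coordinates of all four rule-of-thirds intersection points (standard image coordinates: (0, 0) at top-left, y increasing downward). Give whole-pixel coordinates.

One third of 3567 is 1189; one third of 1512 is 504.
Vertical third lines at x = 1189 and x = 2378; horizontal third lines at y = 504 and y = 1008.

(1189, 504), (2378, 504), (1189, 1008), (2378, 1008)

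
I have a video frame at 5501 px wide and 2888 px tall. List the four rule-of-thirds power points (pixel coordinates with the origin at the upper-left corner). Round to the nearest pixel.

(1834, 963), (3667, 963), (1834, 1925), (3667, 1925)

One third of 5501 is 1833.67; one third of 2888 is 962.67.
Vertical third lines at x = 1834 and x = 3667; horizontal third lines at y = 963 and y = 1925.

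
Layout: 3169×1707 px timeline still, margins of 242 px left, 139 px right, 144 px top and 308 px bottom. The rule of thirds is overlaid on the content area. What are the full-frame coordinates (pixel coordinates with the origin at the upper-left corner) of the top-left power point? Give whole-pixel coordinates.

x = 1171 px, y = 562 px

Content width = 3169 − 242 − 139 = 2788 px; content height = 1707 − 144 − 308 = 1255 px.
Top-left is one-third across and one-third down within the content area.
x = 242 + 1 × 2788/3 = 242 + 929.33 ≈ 1171
y = 144 + 1 × 1255/3 = 144 + 418.33 ≈ 562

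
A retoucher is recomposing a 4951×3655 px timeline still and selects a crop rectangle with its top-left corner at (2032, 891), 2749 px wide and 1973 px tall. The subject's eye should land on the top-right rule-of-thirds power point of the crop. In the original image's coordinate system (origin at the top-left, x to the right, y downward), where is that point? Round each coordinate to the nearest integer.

One third of the crop width 2749 is 916.33 px.
One third of the crop height 1973 is 657.67 px.
The top-right point is two-thirds across and one-third down within the crop:
x = 2032 + 2 × 916.33 ≈ 3865; y = 891 + 1 × 657.67 ≈ 1549.

(3865, 1549)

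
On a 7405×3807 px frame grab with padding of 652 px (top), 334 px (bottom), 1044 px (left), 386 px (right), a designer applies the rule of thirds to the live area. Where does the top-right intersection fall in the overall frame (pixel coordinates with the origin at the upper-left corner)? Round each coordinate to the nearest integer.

Content width = 7405 − 1044 − 386 = 5975 px; content height = 3807 − 652 − 334 = 2821 px.
Top-right is two-thirds across and one-third down within the live area.
x = 1044 + 2 × 5975/3 = 1044 + 3983.33 ≈ 5027
y = 652 + 1 × 2821/3 = 652 + 940.33 ≈ 1592

x = 5027 px, y = 1592 px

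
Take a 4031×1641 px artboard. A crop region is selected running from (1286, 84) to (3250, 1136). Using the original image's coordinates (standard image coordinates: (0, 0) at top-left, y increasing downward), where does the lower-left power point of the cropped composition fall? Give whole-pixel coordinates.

Crop width = 3250 − 1286 = 1964 px; one third is 654.67 px.
Crop height = 1136 − 84 = 1052 px; one third is 350.67 px.
The lower-left point is one-third across and two-thirds down within the crop:
x = 1286 + 1 × 654.67 ≈ 1941; y = 84 + 2 × 350.67 ≈ 785.

(1941, 785)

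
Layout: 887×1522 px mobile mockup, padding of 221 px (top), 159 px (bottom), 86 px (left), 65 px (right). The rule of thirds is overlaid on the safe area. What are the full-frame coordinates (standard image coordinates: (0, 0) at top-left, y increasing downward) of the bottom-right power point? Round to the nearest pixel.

Content width = 887 − 86 − 65 = 736 px; content height = 1522 − 221 − 159 = 1142 px.
Bottom-right is two-thirds across and two-thirds down within the safe area.
x = 86 + 2 × 736/3 = 86 + 490.67 ≈ 577
y = 221 + 2 × 1142/3 = 221 + 761.33 ≈ 982

x = 577 px, y = 982 px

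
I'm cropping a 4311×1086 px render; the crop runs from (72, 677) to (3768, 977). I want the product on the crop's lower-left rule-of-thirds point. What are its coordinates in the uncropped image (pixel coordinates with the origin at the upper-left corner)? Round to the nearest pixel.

x = 1304 px, y = 877 px

Crop width = 3768 − 72 = 3696 px; one third is 1232.00 px.
Crop height = 977 − 677 = 300 px; one third is 100.00 px.
The lower-left point is one-third across and two-thirds down within the crop:
x = 72 + 1 × 1232.00 ≈ 1304; y = 677 + 2 × 100.00 ≈ 877.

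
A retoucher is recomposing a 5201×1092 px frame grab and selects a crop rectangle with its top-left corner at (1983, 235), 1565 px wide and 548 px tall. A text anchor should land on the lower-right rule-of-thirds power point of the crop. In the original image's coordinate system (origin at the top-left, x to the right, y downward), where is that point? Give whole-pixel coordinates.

One third of the crop width 1565 is 521.67 px.
One third of the crop height 548 is 182.67 px.
The lower-right point is two-thirds across and two-thirds down within the crop:
x = 1983 + 2 × 521.67 ≈ 3026; y = 235 + 2 × 182.67 ≈ 600.

(3026, 600)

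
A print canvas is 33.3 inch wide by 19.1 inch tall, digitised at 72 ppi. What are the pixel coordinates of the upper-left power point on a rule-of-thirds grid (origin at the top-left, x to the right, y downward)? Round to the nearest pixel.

(799, 458)

In pixels the canvas is 33.3 × 72 = 2397.6 wide and 19.1 × 72 = 1375.2 tall.
The upper-left point is one-third across and one-third down:
x = 1 × 2397.6/3 ≈ 799; y = 1 × 1375.2/3 ≈ 458.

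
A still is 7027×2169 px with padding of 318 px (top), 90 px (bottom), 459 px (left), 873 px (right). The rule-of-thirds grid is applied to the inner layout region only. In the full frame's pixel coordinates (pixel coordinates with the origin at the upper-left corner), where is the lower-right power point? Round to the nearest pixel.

(4256, 1492)

Content width = 7027 − 459 − 873 = 5695 px; content height = 2169 − 318 − 90 = 1761 px.
Lower-right is two-thirds across and two-thirds down within the inner layout region.
x = 459 + 2 × 5695/3 = 459 + 3796.67 ≈ 4256
y = 318 + 2 × 1761/3 = 318 + 1174.00 ≈ 1492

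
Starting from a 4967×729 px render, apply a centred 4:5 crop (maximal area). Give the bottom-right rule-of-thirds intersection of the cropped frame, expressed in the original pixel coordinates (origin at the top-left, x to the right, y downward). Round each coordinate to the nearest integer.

x = 2581 px, y = 486 px

4967/729 > 4/5, so the 4:5 crop keeps the full height 729 and trims width to 729 × 4/5 = 583.20 px.
Left offset = (4967 − 583.20)/2 = 2191.90 px; top offset = 0.
Bottom-right is two-thirds across and two-thirds down within the crop:
x = 2191.90 + 2 × 583.20/3 ≈ 2581; y = 0.00 + 2 × 729.00/3 ≈ 486.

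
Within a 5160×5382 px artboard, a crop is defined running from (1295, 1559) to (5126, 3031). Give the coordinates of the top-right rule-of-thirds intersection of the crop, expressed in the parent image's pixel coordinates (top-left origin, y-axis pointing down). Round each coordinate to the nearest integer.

x = 3849 px, y = 2050 px

Crop width = 5126 − 1295 = 3831 px; one third is 1277.00 px.
Crop height = 3031 − 1559 = 1472 px; one third is 490.67 px.
The top-right point is two-thirds across and one-third down within the crop:
x = 1295 + 2 × 1277.00 ≈ 3849; y = 1559 + 1 × 490.67 ≈ 2050.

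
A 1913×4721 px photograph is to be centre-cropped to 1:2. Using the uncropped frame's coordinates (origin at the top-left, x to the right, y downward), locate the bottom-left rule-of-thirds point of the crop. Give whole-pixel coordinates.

(638, 2998)

1913/4721 < 1/2, so the 1:2 crop keeps the full width 1913 and trims height to 1913 × 2/1 = 3826.00 px.
Top offset = (4721 − 3826.00)/2 = 447.50 px; left offset = 0.
Bottom-left is one-third across and two-thirds down within the crop:
x = 0.00 + 1 × 1913.00/3 ≈ 638; y = 447.50 + 2 × 3826.00/3 ≈ 2998.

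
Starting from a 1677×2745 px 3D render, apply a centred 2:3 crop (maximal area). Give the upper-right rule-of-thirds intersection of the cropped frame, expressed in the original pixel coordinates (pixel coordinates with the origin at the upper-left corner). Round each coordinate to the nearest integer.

(1118, 953)

1677/2745 < 2/3, so the 2:3 crop keeps the full width 1677 and trims height to 1677 × 3/2 = 2515.50 px.
Top offset = (2745 − 2515.50)/2 = 114.75 px; left offset = 0.
Upper-right is two-thirds across and one-third down within the crop:
x = 0.00 + 2 × 1677.00/3 ≈ 1118; y = 114.75 + 1 × 2515.50/3 ≈ 953.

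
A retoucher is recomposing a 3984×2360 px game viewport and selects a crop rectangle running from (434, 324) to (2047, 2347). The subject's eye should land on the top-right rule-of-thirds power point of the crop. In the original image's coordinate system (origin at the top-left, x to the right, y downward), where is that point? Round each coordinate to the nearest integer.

Crop width = 2047 − 434 = 1613 px; one third is 537.67 px.
Crop height = 2347 − 324 = 2023 px; one third is 674.33 px.
The top-right point is two-thirds across and one-third down within the crop:
x = 434 + 2 × 537.67 ≈ 1509; y = 324 + 1 × 674.33 ≈ 998.

x = 1509 px, y = 998 px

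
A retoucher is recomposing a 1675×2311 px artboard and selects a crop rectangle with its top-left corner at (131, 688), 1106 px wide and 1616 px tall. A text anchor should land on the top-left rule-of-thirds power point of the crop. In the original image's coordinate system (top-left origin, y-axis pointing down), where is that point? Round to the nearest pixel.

One third of the crop width 1106 is 368.67 px.
One third of the crop height 1616 is 538.67 px.
The top-left point is one-third across and one-third down within the crop:
x = 131 + 1 × 368.67 ≈ 500; y = 688 + 1 × 538.67 ≈ 1227.

x = 500 px, y = 1227 px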